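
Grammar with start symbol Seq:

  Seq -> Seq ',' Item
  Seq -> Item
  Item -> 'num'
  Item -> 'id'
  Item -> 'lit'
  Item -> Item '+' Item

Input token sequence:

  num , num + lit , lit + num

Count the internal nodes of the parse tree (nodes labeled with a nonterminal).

[Seq [Seq [Seq [Item num]] , [Item [Item num] + [Item lit]]] , [Item [Item lit] + [Item num]]]

10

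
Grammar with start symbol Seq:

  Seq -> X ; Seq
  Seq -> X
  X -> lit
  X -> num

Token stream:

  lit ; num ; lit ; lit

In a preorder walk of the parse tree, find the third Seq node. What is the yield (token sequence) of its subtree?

[Seq [X lit] ; [Seq [X num] ; [Seq [X lit] ; [Seq [X lit]]]]]

lit ; lit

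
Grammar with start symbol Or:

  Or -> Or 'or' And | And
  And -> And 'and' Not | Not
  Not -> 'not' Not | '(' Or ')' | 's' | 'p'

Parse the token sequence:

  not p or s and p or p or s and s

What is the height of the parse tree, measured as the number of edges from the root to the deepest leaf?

[Or [Or [Or [Or [And [Not not [Not p]]]] or [And [And [Not s]] and [Not p]]] or [And [Not p]]] or [And [And [Not s]] and [Not s]]]

7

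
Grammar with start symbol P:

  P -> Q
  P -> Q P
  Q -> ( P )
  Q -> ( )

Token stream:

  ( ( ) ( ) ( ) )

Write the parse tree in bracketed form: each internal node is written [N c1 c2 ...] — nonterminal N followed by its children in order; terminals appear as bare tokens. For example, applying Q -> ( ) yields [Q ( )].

P
Q
( P )
( Q P )
( ( ) P )
( ( ) Q P )
( ( ) ( ) P )
( ( ) ( ) Q )
( ( ) ( ) ( ) )

[P [Q ( [P [Q ( )] [P [Q ( )] [P [Q ( )]]]] )]]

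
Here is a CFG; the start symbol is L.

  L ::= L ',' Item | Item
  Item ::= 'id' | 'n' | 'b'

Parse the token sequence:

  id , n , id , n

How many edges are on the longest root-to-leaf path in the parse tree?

5

[L [L [L [L [Item id]] , [Item n]] , [Item id]] , [Item n]]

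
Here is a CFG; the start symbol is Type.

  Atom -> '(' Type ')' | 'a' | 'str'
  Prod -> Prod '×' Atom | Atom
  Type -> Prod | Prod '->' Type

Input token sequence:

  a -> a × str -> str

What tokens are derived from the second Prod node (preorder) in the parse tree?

a × str

[Type [Prod [Atom a]] -> [Type [Prod [Prod [Atom a]] × [Atom str]] -> [Type [Prod [Atom str]]]]]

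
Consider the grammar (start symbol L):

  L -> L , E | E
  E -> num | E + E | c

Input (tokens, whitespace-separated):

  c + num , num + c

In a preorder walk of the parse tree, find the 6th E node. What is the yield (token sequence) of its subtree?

c

[L [L [E [E c] + [E num]]] , [E [E num] + [E c]]]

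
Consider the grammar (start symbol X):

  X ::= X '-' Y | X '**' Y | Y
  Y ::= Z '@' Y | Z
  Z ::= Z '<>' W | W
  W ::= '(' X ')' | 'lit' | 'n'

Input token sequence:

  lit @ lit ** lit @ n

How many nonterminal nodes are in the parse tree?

14

[X [X [Y [Z [W lit]] @ [Y [Z [W lit]]]]] ** [Y [Z [W lit]] @ [Y [Z [W n]]]]]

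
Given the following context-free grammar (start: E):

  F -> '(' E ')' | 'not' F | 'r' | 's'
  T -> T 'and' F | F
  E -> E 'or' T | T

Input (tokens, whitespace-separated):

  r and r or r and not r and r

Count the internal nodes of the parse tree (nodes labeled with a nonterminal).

[E [E [T [T [F r]] and [F r]]] or [T [T [T [F r]] and [F not [F r]]] and [F r]]]

13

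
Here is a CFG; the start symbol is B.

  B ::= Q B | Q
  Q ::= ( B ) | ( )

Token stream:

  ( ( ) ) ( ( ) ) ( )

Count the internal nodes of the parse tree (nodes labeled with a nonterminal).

[B [Q ( [B [Q ( )]] )] [B [Q ( [B [Q ( )]] )] [B [Q ( )]]]]

10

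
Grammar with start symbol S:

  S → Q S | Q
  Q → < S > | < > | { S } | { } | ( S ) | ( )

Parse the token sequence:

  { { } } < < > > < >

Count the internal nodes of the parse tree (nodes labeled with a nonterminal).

10

[S [Q { [S [Q { }]] }] [S [Q < [S [Q < >]] >] [S [Q < >]]]]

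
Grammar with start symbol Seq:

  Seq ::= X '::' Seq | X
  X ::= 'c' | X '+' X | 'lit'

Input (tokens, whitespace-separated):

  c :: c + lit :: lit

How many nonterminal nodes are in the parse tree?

[Seq [X c] :: [Seq [X [X c] + [X lit]] :: [Seq [X lit]]]]

8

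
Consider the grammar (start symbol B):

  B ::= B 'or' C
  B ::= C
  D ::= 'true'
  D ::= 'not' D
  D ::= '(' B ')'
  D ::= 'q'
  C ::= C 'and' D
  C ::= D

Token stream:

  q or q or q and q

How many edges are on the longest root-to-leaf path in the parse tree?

5

[B [B [B [C [D q]]] or [C [D q]]] or [C [C [D q]] and [D q]]]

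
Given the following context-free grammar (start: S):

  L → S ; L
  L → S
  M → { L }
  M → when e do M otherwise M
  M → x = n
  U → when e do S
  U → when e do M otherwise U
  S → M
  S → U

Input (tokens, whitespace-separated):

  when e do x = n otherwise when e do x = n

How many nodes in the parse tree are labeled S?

2

[S [U when e do [M x = n] otherwise [U when e do [S [M x = n]]]]]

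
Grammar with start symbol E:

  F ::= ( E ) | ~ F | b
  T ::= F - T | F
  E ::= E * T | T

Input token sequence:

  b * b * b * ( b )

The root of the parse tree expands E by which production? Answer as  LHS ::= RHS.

[E [E [E [E [T [F b]]] * [T [F b]]] * [T [F b]]] * [T [F ( [E [T [F b]]] )]]]

E ::= E * T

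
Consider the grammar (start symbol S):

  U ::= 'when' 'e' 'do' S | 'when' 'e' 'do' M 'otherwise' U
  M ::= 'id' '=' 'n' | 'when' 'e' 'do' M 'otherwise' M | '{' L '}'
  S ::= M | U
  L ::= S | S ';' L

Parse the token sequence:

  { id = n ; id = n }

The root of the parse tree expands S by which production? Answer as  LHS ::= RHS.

S ::= M

[S [M { [L [S [M id = n]] ; [L [S [M id = n]]]] }]]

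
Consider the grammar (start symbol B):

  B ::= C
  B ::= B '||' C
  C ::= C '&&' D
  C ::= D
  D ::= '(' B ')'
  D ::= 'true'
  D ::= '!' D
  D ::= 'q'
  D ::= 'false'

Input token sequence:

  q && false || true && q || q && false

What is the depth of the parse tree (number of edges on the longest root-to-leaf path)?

6

[B [B [B [C [C [D q]] && [D false]]] || [C [C [D true]] && [D q]]] || [C [C [D q]] && [D false]]]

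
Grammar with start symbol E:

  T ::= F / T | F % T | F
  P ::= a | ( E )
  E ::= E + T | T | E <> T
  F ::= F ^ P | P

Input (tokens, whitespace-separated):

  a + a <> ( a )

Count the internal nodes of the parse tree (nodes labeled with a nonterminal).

[E [E [E [T [F [P a]]]] + [T [F [P a]]]] <> [T [F [P ( [E [T [F [P a]]]] )]]]]

16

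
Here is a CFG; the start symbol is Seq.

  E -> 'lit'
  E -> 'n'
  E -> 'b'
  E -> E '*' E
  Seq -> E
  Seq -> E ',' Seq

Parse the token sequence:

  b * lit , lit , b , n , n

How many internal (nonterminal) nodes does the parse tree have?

12

[Seq [E [E b] * [E lit]] , [Seq [E lit] , [Seq [E b] , [Seq [E n] , [Seq [E n]]]]]]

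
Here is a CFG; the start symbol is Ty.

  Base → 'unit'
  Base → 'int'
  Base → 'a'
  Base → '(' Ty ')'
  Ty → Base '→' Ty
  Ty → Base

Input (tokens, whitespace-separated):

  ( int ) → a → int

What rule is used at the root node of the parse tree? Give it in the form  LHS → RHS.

[Ty [Base ( [Ty [Base int]] )] → [Ty [Base a] → [Ty [Base int]]]]

Ty → Base '→' Ty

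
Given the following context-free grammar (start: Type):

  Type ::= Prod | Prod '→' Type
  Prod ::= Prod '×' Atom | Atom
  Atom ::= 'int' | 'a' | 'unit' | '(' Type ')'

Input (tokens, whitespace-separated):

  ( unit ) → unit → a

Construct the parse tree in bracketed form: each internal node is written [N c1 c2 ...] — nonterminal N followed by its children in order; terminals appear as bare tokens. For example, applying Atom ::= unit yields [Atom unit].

[Type [Prod [Atom ( [Type [Prod [Atom unit]]] )]] → [Type [Prod [Atom unit]] → [Type [Prod [Atom a]]]]]

Type
Prod → Type
Atom → Type
( Type ) → Type
( Prod ) → Type
( Atom ) → Type
( unit ) → Type
( unit ) → Prod → Type
( unit ) → Atom → Type
( unit ) → unit → Type
( unit ) → unit → Prod
( unit ) → unit → Atom
( unit ) → unit → a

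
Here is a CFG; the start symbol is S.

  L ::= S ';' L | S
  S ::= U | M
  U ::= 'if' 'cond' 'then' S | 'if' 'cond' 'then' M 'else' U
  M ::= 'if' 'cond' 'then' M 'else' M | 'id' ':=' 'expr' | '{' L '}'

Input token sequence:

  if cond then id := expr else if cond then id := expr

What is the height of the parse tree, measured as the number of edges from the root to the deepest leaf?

5

[S [U if cond then [M id := expr] else [U if cond then [S [M id := expr]]]]]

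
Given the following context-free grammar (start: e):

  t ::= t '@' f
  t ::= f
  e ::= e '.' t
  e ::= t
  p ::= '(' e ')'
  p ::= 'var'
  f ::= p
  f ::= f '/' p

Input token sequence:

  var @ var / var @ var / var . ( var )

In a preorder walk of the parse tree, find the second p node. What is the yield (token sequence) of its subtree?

var

[e [e [t [t [t [f [p var]]] @ [f [f [p var]] / [p var]]] @ [f [f [p var]] / [p var]]]] . [t [f [p ( [e [t [f [p var]]]] )]]]]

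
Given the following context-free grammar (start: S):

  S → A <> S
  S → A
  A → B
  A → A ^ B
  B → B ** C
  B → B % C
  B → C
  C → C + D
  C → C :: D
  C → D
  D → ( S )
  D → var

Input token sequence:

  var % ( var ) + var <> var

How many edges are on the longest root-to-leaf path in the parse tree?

[S [A [B [B [C [D var]]] % [C [C [D ( [S [A [B [C [D var]]]]] )]] + [D var]]]] <> [S [A [B [C [D var]]]]]]

11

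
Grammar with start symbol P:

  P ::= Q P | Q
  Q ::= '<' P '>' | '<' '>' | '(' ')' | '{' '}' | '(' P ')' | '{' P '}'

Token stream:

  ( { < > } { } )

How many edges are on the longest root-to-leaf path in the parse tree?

[P [Q ( [P [Q { [P [Q < >]] }] [P [Q { }]]] )]]

6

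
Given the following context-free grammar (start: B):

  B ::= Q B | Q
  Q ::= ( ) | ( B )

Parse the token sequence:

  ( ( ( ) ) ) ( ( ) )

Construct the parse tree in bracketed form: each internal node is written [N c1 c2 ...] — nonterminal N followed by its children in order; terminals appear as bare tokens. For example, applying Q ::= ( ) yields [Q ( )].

[B [Q ( [B [Q ( [B [Q ( )]] )]] )] [B [Q ( [B [Q ( )]] )]]]

B
Q B
( B ) B
( Q ) B
( ( B ) ) B
( ( Q ) ) B
( ( ( ) ) ) B
( ( ( ) ) ) Q
( ( ( ) ) ) ( B )
( ( ( ) ) ) ( Q )
( ( ( ) ) ) ( ( ) )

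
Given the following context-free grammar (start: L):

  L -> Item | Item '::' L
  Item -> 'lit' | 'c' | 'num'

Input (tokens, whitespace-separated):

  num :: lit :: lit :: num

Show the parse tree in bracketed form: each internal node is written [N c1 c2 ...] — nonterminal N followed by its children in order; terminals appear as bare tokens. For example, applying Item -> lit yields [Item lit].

[L [Item num] :: [L [Item lit] :: [L [Item lit] :: [L [Item num]]]]]

L
Item :: L
num :: L
num :: Item :: L
num :: lit :: L
num :: lit :: Item :: L
num :: lit :: lit :: L
num :: lit :: lit :: Item
num :: lit :: lit :: num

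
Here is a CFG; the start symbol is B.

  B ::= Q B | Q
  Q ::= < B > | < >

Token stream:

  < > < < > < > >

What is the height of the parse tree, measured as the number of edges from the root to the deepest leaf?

[B [Q < >] [B [Q < [B [Q < >] [B [Q < >]]] >]]]

6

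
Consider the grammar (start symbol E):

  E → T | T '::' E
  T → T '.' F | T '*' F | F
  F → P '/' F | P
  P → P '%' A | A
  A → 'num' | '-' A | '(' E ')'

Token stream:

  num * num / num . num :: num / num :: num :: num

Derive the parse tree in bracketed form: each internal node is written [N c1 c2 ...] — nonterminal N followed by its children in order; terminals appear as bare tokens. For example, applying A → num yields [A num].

[E [T [T [T [F [P [A num]]]] * [F [P [A num]] / [F [P [A num]]]]] . [F [P [A num]]]] :: [E [T [F [P [A num]] / [F [P [A num]]]]] :: [E [T [F [P [A num]]]] :: [E [T [F [P [A num]]]]]]]]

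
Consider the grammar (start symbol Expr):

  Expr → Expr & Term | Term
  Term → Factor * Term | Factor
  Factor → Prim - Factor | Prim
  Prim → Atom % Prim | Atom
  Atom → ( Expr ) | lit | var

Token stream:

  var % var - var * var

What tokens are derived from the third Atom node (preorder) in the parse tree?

[Expr [Term [Factor [Prim [Atom var] % [Prim [Atom var]]] - [Factor [Prim [Atom var]]]] * [Term [Factor [Prim [Atom var]]]]]]

var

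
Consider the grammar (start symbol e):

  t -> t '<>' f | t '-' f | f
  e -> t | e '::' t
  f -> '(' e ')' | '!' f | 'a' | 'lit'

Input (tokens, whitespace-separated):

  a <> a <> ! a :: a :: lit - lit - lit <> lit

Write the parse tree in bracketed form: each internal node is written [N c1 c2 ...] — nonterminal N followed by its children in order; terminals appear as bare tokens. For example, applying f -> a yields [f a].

[e [e [e [t [t [t [f a]] <> [f a]] <> [f ! [f a]]]] :: [t [f a]]] :: [t [t [t [t [f lit]] - [f lit]] - [f lit]] <> [f lit]]]

e
e :: t
e :: t :: t
t :: t :: t
t <> f :: t :: t
t <> f <> f :: t :: t
f <> f <> f :: t :: t
a <> f <> f :: t :: t
a <> a <> f :: t :: t
a <> a <> ! f :: t :: t
a <> a <> ! a :: t :: t
a <> a <> ! a :: f :: t
a <> a <> ! a :: a :: t
a <> a <> ! a :: a :: t <> f
a <> a <> ! a :: a :: t - f <> f
a <> a <> ! a :: a :: t - f - f <> f
a <> a <> ! a :: a :: f - f - f <> f
a <> a <> ! a :: a :: lit - f - f <> f
a <> a <> ! a :: a :: lit - lit - f <> f
a <> a <> ! a :: a :: lit - lit - lit <> f
a <> a <> ! a :: a :: lit - lit - lit <> lit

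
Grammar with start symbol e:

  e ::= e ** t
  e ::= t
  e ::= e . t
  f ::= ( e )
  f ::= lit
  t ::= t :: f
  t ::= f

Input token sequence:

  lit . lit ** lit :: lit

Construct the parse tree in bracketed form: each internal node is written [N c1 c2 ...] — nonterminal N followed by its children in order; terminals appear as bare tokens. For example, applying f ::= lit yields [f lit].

e
e ** t
e . t ** t
t . t ** t
f . t ** t
lit . t ** t
lit . f ** t
lit . lit ** t
lit . lit ** t :: f
lit . lit ** f :: f
lit . lit ** lit :: f
lit . lit ** lit :: lit

[e [e [e [t [f lit]]] . [t [f lit]]] ** [t [t [f lit]] :: [f lit]]]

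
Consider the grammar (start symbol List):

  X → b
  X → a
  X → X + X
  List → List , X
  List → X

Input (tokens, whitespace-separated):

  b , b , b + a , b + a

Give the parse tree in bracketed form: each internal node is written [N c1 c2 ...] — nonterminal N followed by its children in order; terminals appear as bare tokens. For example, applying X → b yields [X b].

[List [List [List [List [X b]] , [X b]] , [X [X b] + [X a]]] , [X [X b] + [X a]]]

List
List , X
List , X , X
List , X , X , X
X , X , X , X
b , X , X , X
b , b , X , X
b , b , X + X , X
b , b , b + X , X
b , b , b + a , X
b , b , b + a , X + X
b , b , b + a , b + X
b , b , b + a , b + a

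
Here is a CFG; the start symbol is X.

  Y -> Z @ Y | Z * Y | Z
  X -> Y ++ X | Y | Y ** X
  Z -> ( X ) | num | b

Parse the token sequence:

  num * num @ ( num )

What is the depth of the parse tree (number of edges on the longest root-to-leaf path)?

[X [Y [Z num] * [Y [Z num] @ [Y [Z ( [X [Y [Z num]]] )]]]]]

8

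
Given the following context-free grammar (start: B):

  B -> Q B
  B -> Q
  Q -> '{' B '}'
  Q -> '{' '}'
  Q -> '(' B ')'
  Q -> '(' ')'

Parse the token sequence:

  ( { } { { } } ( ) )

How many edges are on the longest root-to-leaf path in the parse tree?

[B [Q ( [B [Q { }] [B [Q { [B [Q { }]] }] [B [Q ( )]]]] )]]

7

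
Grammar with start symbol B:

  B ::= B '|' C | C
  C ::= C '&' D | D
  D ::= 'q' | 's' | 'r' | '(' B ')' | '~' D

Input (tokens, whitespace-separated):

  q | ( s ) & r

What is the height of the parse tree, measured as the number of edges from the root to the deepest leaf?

7

[B [B [C [D q]]] | [C [C [D ( [B [C [D s]]] )]] & [D r]]]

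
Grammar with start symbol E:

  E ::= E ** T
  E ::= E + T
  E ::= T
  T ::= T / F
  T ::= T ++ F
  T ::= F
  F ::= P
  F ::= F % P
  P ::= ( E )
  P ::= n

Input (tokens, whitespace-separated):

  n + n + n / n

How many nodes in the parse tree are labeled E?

3

[E [E [E [T [F [P n]]]] + [T [F [P n]]]] + [T [T [F [P n]]] / [F [P n]]]]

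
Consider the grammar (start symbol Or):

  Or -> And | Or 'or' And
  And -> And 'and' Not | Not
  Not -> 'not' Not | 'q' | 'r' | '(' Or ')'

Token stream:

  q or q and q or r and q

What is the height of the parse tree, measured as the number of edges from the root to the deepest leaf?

5

[Or [Or [Or [And [Not q]]] or [And [And [Not q]] and [Not q]]] or [And [And [Not r]] and [Not q]]]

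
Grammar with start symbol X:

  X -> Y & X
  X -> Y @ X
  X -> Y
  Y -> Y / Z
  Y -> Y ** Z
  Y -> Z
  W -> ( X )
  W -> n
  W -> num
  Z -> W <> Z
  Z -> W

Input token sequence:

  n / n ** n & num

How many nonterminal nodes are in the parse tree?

[X [Y [Y [Y [Z [W n]]] / [Z [W n]]] ** [Z [W n]]] & [X [Y [Z [W num]]]]]

14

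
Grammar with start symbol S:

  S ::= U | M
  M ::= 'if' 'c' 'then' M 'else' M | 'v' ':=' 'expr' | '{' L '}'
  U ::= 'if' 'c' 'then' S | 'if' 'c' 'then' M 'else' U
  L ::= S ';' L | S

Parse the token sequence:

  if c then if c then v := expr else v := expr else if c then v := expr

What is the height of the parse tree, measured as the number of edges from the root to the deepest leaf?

[S [U if c then [M if c then [M v := expr] else [M v := expr]] else [U if c then [S [M v := expr]]]]]

5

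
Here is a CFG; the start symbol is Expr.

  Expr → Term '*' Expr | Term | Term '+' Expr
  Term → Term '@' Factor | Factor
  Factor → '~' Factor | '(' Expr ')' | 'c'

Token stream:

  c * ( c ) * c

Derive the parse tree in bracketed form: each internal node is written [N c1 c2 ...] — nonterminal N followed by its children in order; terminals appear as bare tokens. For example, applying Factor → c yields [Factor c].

[Expr [Term [Factor c]] * [Expr [Term [Factor ( [Expr [Term [Factor c]]] )]] * [Expr [Term [Factor c]]]]]

Expr
Term * Expr
Factor * Expr
c * Expr
c * Term * Expr
c * Factor * Expr
c * ( Expr ) * Expr
c * ( Term ) * Expr
c * ( Factor ) * Expr
c * ( c ) * Expr
c * ( c ) * Term
c * ( c ) * Factor
c * ( c ) * c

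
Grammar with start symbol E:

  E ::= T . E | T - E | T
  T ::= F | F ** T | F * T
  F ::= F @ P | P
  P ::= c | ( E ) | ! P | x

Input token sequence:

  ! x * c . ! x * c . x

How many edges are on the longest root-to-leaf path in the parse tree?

[E [T [F [P ! [P x]]] * [T [F [P c]]]] . [E [T [F [P ! [P x]]] * [T [F [P c]]]] . [E [T [F [P x]]]]]]

6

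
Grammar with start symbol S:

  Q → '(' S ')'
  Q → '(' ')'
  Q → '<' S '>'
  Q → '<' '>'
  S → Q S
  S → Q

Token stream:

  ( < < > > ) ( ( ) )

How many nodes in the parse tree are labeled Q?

5

[S [Q ( [S [Q < [S [Q < >]] >]] )] [S [Q ( [S [Q ( )]] )]]]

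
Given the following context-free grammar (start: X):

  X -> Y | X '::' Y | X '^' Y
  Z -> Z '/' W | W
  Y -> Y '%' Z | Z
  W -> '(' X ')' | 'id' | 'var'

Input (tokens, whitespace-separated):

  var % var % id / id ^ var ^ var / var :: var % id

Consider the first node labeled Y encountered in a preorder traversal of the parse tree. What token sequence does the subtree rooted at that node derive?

var % var % id / id

[X [X [X [X [Y [Y [Y [Z [W var]]] % [Z [W var]]] % [Z [Z [W id]] / [W id]]]] ^ [Y [Z [W var]]]] ^ [Y [Z [Z [W var]] / [W var]]]] :: [Y [Y [Z [W var]]] % [Z [W id]]]]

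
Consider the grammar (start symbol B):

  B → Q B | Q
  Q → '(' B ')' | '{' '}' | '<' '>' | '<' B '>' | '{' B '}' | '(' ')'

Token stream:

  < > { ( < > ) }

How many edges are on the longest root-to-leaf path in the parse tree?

[B [Q < >] [B [Q { [B [Q ( [B [Q < >]] )]] }]]]

7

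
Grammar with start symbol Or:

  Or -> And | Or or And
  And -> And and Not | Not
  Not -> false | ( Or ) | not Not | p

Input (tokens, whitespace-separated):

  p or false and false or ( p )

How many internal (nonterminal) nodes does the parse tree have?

14

[Or [Or [Or [And [Not p]]] or [And [And [Not false]] and [Not false]]] or [And [Not ( [Or [And [Not p]]] )]]]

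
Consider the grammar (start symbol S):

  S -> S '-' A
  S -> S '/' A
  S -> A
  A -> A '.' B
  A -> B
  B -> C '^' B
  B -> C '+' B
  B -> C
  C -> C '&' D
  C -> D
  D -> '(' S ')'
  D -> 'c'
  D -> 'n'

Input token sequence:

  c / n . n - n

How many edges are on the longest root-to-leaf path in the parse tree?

7

[S [S [S [A [B [C [D c]]]]] / [A [A [B [C [D n]]]] . [B [C [D n]]]]] - [A [B [C [D n]]]]]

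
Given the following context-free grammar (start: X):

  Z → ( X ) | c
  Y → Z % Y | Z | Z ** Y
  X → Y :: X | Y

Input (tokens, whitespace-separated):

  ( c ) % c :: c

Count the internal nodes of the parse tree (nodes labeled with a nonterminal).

[X [Y [Z ( [X [Y [Z c]]] )] % [Y [Z c]]] :: [X [Y [Z c]]]]

11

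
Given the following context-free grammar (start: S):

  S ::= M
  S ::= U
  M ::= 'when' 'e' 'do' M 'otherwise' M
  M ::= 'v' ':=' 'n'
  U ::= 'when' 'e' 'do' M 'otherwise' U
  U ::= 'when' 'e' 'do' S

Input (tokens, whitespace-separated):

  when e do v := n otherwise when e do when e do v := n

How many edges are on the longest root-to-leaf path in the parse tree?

7

[S [U when e do [M v := n] otherwise [U when e do [S [U when e do [S [M v := n]]]]]]]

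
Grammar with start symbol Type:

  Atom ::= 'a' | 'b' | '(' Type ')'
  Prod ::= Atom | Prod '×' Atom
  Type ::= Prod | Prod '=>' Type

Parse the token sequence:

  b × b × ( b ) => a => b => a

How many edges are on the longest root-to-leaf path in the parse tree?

6

[Type [Prod [Prod [Prod [Atom b]] × [Atom b]] × [Atom ( [Type [Prod [Atom b]]] )]] => [Type [Prod [Atom a]] => [Type [Prod [Atom b]] => [Type [Prod [Atom a]]]]]]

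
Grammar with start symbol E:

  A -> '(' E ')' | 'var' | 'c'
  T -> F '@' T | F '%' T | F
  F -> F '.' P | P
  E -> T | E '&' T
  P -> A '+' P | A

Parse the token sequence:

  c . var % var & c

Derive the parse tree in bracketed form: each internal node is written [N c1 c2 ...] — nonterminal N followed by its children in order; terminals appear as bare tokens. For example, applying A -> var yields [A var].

[E [E [T [F [F [P [A c]]] . [P [A var]]] % [T [F [P [A var]]]]]] & [T [F [P [A c]]]]]

E
E & T
T & T
F % T & T
F . P % T & T
P . P % T & T
A . P % T & T
c . P % T & T
c . A % T & T
c . var % T & T
c . var % F & T
c . var % P & T
c . var % A & T
c . var % var & T
c . var % var & F
c . var % var & P
c . var % var & A
c . var % var & c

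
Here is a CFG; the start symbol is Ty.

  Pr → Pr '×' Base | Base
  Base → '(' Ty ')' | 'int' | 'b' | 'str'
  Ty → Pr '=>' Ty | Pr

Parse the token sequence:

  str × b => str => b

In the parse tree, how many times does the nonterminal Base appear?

4

[Ty [Pr [Pr [Base str]] × [Base b]] => [Ty [Pr [Base str]] => [Ty [Pr [Base b]]]]]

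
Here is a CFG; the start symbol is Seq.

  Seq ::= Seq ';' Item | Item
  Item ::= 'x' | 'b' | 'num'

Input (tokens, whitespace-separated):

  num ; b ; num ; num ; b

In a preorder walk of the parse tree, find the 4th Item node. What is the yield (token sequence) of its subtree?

[Seq [Seq [Seq [Seq [Seq [Item num]] ; [Item b]] ; [Item num]] ; [Item num]] ; [Item b]]

num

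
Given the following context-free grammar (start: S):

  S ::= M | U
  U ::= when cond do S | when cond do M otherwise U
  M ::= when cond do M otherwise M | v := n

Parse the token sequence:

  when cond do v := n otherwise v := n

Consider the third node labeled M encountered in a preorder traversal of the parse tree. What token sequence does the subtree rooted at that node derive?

[S [M when cond do [M v := n] otherwise [M v := n]]]

v := n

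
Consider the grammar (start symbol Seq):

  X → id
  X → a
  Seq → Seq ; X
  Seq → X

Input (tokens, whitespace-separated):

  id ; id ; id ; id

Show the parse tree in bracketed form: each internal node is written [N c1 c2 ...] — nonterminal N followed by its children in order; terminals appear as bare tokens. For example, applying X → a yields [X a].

[Seq [Seq [Seq [Seq [X id]] ; [X id]] ; [X id]] ; [X id]]

Seq
Seq ; X
Seq ; X ; X
Seq ; X ; X ; X
X ; X ; X ; X
id ; X ; X ; X
id ; id ; X ; X
id ; id ; id ; X
id ; id ; id ; id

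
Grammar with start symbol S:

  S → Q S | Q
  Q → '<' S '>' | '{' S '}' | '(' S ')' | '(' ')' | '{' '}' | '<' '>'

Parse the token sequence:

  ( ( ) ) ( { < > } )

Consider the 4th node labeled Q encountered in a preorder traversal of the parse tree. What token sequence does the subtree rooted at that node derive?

{ < > }

[S [Q ( [S [Q ( )]] )] [S [Q ( [S [Q { [S [Q < >]] }]] )]]]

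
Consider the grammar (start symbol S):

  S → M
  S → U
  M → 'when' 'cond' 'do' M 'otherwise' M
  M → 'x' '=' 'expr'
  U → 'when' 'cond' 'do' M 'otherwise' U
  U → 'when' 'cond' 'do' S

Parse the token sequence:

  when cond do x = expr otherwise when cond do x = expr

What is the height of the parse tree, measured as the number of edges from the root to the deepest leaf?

[S [U when cond do [M x = expr] otherwise [U when cond do [S [M x = expr]]]]]

5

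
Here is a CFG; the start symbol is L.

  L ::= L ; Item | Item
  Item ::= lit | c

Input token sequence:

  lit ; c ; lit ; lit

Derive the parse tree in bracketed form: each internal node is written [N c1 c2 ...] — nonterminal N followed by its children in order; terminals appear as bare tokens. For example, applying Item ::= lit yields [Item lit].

L
L ; Item
L ; Item ; Item
L ; Item ; Item ; Item
Item ; Item ; Item ; Item
lit ; Item ; Item ; Item
lit ; c ; Item ; Item
lit ; c ; lit ; Item
lit ; c ; lit ; lit

[L [L [L [L [Item lit]] ; [Item c]] ; [Item lit]] ; [Item lit]]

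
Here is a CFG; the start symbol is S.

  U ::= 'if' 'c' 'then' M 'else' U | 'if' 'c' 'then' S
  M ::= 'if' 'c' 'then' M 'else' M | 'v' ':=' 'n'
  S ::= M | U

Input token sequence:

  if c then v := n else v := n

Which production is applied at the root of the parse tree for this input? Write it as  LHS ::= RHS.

S ::= M

[S [M if c then [M v := n] else [M v := n]]]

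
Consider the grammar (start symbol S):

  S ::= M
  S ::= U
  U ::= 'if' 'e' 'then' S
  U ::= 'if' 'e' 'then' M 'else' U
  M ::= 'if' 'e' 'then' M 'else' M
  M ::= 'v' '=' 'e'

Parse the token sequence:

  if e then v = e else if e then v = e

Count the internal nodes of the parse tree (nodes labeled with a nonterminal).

[S [U if e then [M v = e] else [U if e then [S [M v = e]]]]]

6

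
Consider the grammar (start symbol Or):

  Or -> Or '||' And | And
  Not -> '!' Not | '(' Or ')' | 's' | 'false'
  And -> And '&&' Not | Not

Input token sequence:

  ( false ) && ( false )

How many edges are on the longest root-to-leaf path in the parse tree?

[Or [And [And [Not ( [Or [And [Not false]]] )]] && [Not ( [Or [And [Not false]]] )]]]

7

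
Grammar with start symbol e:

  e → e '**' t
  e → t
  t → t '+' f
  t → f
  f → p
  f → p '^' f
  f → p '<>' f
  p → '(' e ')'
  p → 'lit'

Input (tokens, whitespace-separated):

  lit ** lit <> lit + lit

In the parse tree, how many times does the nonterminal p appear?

[e [e [t [f [p lit]]]] ** [t [t [f [p lit] <> [f [p lit]]]] + [f [p lit]]]]

4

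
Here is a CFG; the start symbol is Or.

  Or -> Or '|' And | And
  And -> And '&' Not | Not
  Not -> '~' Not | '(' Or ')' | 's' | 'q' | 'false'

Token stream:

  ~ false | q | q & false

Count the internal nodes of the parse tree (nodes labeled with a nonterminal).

12

[Or [Or [Or [And [Not ~ [Not false]]]] | [And [Not q]]] | [And [And [Not q]] & [Not false]]]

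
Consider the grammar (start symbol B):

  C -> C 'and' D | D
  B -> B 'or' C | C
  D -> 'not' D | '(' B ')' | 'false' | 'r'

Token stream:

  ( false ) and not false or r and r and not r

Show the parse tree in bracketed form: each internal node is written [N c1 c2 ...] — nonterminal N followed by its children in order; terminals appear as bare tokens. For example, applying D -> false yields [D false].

[B [B [C [C [D ( [B [C [D false]]] )]] and [D not [D false]]]] or [C [C [C [D r]] and [D r]] and [D not [D r]]]]

B
B or C
C or C
C and D or C
D and D or C
( B ) and D or C
( C ) and D or C
( D ) and D or C
( false ) and D or C
( false ) and not D or C
( false ) and not false or C
( false ) and not false or C and D
( false ) and not false or C and D and D
( false ) and not false or D and D and D
( false ) and not false or r and D and D
( false ) and not false or r and r and D
( false ) and not false or r and r and not D
( false ) and not false or r and r and not r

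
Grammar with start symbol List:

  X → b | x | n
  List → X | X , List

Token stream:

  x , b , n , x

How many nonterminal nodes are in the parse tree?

8

[List [X x] , [List [X b] , [List [X n] , [List [X x]]]]]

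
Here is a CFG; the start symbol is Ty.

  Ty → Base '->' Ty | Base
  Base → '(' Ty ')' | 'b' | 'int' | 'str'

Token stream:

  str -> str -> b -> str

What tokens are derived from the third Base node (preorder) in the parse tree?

[Ty [Base str] -> [Ty [Base str] -> [Ty [Base b] -> [Ty [Base str]]]]]

b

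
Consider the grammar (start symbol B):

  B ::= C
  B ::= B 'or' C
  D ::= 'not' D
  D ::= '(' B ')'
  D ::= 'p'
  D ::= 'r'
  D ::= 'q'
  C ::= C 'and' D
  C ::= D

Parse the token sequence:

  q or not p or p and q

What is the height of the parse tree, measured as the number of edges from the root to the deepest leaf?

5

[B [B [B [C [D q]]] or [C [D not [D p]]]] or [C [C [D p]] and [D q]]]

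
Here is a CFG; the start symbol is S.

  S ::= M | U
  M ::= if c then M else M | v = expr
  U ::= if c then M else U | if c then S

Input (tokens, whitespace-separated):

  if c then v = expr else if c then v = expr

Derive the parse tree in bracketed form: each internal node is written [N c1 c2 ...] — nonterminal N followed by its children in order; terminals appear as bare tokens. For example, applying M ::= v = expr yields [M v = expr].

[S [U if c then [M v = expr] else [U if c then [S [M v = expr]]]]]

S
U
if c then M else U
if c then v = expr else U
if c then v = expr else if c then S
if c then v = expr else if c then M
if c then v = expr else if c then v = expr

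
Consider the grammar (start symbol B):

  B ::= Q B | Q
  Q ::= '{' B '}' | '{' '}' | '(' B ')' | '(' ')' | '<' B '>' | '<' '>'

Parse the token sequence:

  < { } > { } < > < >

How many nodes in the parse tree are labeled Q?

5

[B [Q < [B [Q { }]] >] [B [Q { }] [B [Q < >] [B [Q < >]]]]]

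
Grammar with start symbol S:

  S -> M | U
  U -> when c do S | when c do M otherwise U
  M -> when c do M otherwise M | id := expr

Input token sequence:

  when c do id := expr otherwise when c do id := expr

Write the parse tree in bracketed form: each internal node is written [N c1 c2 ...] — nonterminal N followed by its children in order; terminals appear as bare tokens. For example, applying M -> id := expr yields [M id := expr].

[S [U when c do [M id := expr] otherwise [U when c do [S [M id := expr]]]]]

S
U
when c do M otherwise U
when c do id := expr otherwise U
when c do id := expr otherwise when c do S
when c do id := expr otherwise when c do M
when c do id := expr otherwise when c do id := expr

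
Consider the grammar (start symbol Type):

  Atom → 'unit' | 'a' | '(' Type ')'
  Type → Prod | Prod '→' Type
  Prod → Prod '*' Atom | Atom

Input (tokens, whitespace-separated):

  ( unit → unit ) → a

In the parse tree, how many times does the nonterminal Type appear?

[Type [Prod [Atom ( [Type [Prod [Atom unit]] → [Type [Prod [Atom unit]]]] )]] → [Type [Prod [Atom a]]]]

4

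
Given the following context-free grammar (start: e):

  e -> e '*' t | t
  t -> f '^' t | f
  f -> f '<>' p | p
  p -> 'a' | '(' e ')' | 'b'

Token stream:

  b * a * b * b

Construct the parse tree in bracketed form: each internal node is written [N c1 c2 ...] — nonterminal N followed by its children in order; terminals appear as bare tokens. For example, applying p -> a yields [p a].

[e [e [e [e [t [f [p b]]]] * [t [f [p a]]]] * [t [f [p b]]]] * [t [f [p b]]]]

e
e * t
e * t * t
e * t * t * t
t * t * t * t
f * t * t * t
p * t * t * t
b * t * t * t
b * f * t * t
b * p * t * t
b * a * t * t
b * a * f * t
b * a * p * t
b * a * b * t
b * a * b * f
b * a * b * p
b * a * b * b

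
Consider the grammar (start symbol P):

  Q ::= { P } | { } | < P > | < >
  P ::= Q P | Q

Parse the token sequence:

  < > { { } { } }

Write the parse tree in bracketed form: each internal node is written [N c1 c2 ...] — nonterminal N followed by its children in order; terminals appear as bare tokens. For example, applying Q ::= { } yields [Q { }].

P
Q P
< > P
< > Q
< > { P }
< > { Q P }
< > { { } P }
< > { { } Q }
< > { { } { } }

[P [Q < >] [P [Q { [P [Q { }] [P [Q { }]]] }]]]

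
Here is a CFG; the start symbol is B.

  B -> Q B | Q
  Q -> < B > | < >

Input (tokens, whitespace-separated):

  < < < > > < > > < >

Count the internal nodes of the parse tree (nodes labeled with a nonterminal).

10

[B [Q < [B [Q < [B [Q < >]] >] [B [Q < >]]] >] [B [Q < >]]]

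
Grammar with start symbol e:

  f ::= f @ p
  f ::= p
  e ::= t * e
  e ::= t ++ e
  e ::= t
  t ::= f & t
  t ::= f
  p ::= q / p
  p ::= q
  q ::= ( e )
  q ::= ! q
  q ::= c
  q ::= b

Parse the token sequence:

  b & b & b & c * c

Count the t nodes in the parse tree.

[e [t [f [p [q b]]] & [t [f [p [q b]]] & [t [f [p [q b]]] & [t [f [p [q c]]]]]]] * [e [t [f [p [q c]]]]]]

5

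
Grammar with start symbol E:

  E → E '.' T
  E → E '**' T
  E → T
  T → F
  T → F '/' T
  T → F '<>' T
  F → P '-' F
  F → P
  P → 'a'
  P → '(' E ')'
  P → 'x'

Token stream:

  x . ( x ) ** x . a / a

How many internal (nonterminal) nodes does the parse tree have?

[E [E [E [E [T [F [P x]]]] . [T [F [P ( [E [T [F [P x]]]] )]]]] ** [T [F [P x]]]] . [T [F [P a]] / [T [F [P a]]]]]

23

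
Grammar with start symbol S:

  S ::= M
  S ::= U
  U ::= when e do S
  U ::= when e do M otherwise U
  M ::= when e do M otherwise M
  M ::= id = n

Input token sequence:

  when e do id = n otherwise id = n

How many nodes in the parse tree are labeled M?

3

[S [M when e do [M id = n] otherwise [M id = n]]]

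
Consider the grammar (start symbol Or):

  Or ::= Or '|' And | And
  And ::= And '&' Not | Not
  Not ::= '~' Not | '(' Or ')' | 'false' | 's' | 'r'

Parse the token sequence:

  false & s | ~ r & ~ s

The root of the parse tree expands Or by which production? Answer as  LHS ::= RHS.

[Or [Or [And [And [Not false]] & [Not s]]] | [And [And [Not ~ [Not r]]] & [Not ~ [Not s]]]]

Or ::= Or '|' And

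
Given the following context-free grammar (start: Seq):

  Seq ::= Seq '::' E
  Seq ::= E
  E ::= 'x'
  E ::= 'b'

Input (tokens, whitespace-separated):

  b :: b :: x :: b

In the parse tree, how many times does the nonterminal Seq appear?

[Seq [Seq [Seq [Seq [E b]] :: [E b]] :: [E x]] :: [E b]]

4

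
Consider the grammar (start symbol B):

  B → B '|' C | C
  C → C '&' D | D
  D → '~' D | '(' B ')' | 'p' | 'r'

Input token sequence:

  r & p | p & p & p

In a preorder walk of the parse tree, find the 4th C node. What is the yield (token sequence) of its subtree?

p & p

[B [B [C [C [D r]] & [D p]]] | [C [C [C [D p]] & [D p]] & [D p]]]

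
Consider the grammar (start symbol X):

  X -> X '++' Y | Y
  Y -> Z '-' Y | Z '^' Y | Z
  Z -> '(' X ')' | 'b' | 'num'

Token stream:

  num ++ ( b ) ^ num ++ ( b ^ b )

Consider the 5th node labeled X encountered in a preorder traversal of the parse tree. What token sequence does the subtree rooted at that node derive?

[X [X [X [Y [Z num]]] ++ [Y [Z ( [X [Y [Z b]]] )] ^ [Y [Z num]]]] ++ [Y [Z ( [X [Y [Z b] ^ [Y [Z b]]]] )]]]

b ^ b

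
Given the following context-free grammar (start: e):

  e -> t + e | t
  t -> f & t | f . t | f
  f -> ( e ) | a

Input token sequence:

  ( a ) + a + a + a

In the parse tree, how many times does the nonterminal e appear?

[e [t [f ( [e [t [f a]]] )]] + [e [t [f a]] + [e [t [f a]] + [e [t [f a]]]]]]

5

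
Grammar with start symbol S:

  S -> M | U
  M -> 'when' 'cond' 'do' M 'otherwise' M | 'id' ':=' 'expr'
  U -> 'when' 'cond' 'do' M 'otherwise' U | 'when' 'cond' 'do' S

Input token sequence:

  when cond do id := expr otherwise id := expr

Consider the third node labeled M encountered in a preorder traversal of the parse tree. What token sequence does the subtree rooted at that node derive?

[S [M when cond do [M id := expr] otherwise [M id := expr]]]

id := expr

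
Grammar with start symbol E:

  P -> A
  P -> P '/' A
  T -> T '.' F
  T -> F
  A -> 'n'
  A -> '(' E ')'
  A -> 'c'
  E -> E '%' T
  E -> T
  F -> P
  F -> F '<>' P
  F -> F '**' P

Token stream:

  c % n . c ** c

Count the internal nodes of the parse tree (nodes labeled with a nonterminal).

[E [E [T [F [P [A c]]]]] % [T [T [F [P [A n]]]] . [F [F [P [A c]]] ** [P [A c]]]]]

17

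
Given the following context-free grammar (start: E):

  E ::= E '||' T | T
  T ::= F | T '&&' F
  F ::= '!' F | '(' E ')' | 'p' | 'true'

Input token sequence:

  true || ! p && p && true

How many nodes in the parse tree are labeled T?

4

[E [E [T [F true]]] || [T [T [T [F ! [F p]]] && [F p]] && [F true]]]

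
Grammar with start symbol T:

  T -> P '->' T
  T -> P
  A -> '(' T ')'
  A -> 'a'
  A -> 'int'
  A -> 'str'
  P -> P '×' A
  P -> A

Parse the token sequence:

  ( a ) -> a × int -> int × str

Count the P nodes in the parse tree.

[T [P [A ( [T [P [A a]]] )]] -> [T [P [P [A a]] × [A int]] -> [T [P [P [A int]] × [A str]]]]]

6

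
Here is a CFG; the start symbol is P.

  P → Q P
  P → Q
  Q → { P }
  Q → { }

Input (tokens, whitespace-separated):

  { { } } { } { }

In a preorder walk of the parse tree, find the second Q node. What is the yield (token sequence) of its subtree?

{ }

[P [Q { [P [Q { }]] }] [P [Q { }] [P [Q { }]]]]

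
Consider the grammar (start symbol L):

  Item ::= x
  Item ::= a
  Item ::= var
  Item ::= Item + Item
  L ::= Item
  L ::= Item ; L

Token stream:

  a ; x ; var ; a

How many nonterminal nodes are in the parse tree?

[L [Item a] ; [L [Item x] ; [L [Item var] ; [L [Item a]]]]]

8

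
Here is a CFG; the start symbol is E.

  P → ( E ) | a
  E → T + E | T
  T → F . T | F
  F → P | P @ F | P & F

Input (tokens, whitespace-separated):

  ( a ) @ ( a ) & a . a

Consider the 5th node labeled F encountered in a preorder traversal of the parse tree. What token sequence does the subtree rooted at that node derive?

a

[E [T [F [P ( [E [T [F [P a]]]] )] @ [F [P ( [E [T [F [P a]]]] )] & [F [P a]]]] . [T [F [P a]]]]]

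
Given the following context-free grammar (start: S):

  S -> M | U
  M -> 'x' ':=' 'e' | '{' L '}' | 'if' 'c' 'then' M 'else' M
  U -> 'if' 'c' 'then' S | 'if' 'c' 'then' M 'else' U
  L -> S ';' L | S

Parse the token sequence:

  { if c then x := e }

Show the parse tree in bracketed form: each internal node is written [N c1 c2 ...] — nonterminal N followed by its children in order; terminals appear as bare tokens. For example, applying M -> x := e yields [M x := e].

S
M
{ L }
{ S }
{ U }
{ if c then S }
{ if c then M }
{ if c then x := e }

[S [M { [L [S [U if c then [S [M x := e]]]]] }]]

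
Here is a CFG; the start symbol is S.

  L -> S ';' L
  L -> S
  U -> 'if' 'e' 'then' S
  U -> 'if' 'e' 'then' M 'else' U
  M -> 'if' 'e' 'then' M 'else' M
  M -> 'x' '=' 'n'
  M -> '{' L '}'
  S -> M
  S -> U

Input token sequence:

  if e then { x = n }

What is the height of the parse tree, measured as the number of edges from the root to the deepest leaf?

[S [U if e then [S [M { [L [S [M x = n]]] }]]]]

7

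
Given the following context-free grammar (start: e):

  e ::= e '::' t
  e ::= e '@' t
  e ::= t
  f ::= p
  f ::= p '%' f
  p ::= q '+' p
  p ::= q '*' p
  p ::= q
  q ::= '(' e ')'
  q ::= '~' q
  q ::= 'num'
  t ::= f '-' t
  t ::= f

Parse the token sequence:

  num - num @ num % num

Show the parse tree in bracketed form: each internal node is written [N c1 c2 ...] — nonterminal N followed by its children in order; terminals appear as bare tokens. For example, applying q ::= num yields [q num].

[e [e [t [f [p [q num]]] - [t [f [p [q num]]]]]] @ [t [f [p [q num]] % [f [p [q num]]]]]]

e
e @ t
t @ t
f - t @ t
p - t @ t
q - t @ t
num - t @ t
num - f @ t
num - p @ t
num - q @ t
num - num @ t
num - num @ f
num - num @ p % f
num - num @ q % f
num - num @ num % f
num - num @ num % p
num - num @ num % q
num - num @ num % num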